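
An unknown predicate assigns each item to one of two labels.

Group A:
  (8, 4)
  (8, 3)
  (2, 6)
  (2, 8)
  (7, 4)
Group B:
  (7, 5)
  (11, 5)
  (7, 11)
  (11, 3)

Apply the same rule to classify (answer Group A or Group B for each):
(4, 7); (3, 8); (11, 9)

The simplest hypothesis consistent with all the labels is: product is even.
(4, 7) → 4·7 = 28 → Group A. (3, 8) → 3·8 = 24 → Group A. (11, 9) → 11·9 = 99 → Group B.

Group A, Group A, Group B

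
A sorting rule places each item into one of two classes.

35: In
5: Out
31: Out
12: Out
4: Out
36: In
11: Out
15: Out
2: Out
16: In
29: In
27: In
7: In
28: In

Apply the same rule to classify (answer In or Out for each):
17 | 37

In, In

The pattern is that an item is 'In' exactly when: digit sum ≥ 7.
17: In (digit sum 1+7 = 8). 37: In (digit sum 3+7 = 10).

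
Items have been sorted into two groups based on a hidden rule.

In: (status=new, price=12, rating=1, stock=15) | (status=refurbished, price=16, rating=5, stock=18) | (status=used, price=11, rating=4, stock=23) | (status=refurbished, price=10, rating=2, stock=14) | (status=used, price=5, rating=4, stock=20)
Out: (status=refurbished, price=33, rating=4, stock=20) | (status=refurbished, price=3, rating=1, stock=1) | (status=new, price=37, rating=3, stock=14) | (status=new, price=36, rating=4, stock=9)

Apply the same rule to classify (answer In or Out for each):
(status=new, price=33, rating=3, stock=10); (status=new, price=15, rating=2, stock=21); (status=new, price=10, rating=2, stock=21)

Out, In, In

The pattern is that an item is 'In' exactly when: price ≥ 5 AND price ≤ 16.
(status=new, price=33, rating=3, stock=10): Out (price = 33). (status=new, price=15, rating=2, stock=21): In (price = 15). (status=new, price=10, rating=2, stock=21): In (price = 10).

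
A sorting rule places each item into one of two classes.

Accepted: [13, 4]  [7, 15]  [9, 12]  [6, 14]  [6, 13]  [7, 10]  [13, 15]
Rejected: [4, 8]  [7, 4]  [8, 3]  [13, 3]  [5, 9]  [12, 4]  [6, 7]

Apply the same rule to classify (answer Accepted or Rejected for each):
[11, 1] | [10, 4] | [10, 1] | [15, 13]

Rejected, Rejected, Rejected, Accepted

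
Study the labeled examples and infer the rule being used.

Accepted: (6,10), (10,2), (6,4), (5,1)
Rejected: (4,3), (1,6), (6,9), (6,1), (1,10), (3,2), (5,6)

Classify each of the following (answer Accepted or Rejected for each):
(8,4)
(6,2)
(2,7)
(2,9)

Accepted, Accepted, Rejected, Rejected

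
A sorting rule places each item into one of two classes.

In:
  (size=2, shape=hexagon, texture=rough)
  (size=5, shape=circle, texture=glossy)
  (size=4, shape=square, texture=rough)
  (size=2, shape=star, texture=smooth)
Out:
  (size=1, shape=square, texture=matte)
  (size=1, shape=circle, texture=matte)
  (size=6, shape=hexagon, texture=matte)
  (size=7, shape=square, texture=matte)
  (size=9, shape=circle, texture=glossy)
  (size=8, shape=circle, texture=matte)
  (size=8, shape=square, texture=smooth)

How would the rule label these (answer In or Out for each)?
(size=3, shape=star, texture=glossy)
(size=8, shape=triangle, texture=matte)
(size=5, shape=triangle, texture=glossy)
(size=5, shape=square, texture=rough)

In, Out, In, In

Rule: size ≥ 2 AND size ≤ 5. This holds for each 'In' example and fails for each 'Out' one.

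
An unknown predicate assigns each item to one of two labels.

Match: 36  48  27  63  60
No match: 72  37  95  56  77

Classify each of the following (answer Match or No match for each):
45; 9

The distinguishing property — multiple of 3 AND at most 63 — holds for all the 'Match' cases and none of the 'No match' cases.

Match, Match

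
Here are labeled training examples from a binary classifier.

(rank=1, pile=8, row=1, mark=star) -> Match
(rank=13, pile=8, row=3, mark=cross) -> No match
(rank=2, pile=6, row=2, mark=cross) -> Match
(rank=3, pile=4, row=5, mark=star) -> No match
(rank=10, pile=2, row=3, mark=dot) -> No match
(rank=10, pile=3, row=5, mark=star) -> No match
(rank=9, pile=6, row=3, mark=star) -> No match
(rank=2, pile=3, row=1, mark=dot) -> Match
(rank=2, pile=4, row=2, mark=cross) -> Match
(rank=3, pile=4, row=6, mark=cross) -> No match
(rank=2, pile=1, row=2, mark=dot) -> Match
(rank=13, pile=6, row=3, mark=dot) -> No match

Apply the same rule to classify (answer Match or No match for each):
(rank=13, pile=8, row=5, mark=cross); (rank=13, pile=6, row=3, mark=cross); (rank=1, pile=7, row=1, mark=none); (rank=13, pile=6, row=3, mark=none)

No match, No match, Match, No match

The simplest hypothesis consistent with all the labels is: row ≤ 2.
(rank=13, pile=8, row=5, mark=cross): row = 5, fails this test → No match. (rank=13, pile=6, row=3, mark=cross): row = 3, fails this test → No match. (rank=1, pile=7, row=1, mark=none): row = 1, meets the rule → Match. (rank=13, pile=6, row=3, mark=none): row = 3, fails this test → No match.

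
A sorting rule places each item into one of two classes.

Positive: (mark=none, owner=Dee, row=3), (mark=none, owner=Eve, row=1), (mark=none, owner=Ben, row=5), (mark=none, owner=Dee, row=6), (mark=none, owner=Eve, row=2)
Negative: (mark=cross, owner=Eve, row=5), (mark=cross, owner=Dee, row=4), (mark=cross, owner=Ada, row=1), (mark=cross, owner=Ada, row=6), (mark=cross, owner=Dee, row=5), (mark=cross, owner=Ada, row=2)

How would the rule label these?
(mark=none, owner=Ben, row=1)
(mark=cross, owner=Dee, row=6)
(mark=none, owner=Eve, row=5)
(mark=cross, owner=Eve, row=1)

Positive, Negative, Positive, Negative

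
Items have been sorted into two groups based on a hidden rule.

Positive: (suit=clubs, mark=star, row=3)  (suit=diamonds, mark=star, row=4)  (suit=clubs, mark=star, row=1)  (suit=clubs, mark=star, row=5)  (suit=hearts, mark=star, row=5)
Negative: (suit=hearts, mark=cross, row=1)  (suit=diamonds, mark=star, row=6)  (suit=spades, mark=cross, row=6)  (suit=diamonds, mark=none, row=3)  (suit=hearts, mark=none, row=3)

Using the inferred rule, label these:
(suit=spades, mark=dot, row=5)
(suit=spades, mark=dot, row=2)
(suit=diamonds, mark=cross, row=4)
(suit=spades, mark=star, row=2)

Negative, Negative, Negative, Positive

'Positive' ⟺ mark is star AND row ≤ 5.
(suit=spades, mark=dot, row=5): Negative (mark is dot, row = 5). (suit=spades, mark=dot, row=2): Negative (mark is dot, row = 2). (suit=diamonds, mark=cross, row=4): Negative (mark is cross, row = 4). (suit=spades, mark=star, row=2): Positive (mark is star, row = 2).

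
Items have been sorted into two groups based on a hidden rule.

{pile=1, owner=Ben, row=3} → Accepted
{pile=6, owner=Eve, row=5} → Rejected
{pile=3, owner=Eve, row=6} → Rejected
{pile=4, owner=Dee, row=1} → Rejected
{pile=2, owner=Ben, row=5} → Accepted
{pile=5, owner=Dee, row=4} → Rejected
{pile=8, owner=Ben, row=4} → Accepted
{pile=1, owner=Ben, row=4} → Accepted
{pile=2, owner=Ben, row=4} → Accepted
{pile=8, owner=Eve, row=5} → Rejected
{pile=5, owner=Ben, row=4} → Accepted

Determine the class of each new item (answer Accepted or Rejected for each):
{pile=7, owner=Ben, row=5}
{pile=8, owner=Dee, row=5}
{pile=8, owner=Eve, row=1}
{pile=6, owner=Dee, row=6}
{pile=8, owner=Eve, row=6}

The pattern is that an item is 'Accepted' exactly when: owner is Ben.

Accepted, Rejected, Rejected, Rejected, Rejected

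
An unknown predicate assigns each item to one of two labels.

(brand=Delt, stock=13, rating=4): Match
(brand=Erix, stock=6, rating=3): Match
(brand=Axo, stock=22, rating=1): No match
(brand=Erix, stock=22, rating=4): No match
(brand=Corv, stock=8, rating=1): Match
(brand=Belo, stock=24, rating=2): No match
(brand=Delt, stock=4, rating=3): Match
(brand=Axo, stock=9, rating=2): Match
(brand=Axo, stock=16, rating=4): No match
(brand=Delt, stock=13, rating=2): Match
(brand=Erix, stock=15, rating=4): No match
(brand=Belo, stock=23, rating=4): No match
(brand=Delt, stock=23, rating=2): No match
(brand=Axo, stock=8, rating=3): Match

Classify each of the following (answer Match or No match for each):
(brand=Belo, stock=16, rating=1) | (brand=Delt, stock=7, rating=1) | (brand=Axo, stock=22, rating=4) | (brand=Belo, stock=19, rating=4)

One predicate separates the groups cleanly: stock ≤ 13.
No match: (brand=Belo, stock=16, rating=1), since stock = 16.
Match: (brand=Delt, stock=7, rating=1), since stock = 7.
No match: (brand=Axo, stock=22, rating=4), since stock = 22.
No match: (brand=Belo, stock=19, rating=4), since stock = 19.

No match, Match, No match, No match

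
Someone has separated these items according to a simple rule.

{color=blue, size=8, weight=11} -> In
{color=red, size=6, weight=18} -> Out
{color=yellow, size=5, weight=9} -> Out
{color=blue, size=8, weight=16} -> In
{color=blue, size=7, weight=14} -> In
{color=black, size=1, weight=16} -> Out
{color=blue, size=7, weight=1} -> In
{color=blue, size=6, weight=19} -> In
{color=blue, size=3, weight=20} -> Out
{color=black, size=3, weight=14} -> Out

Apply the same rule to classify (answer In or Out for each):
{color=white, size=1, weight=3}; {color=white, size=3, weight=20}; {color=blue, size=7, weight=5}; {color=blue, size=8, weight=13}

Rule: color is blue AND size ≥ 5. This holds for each 'In' example and fails for each 'Out' one.
{color=white, size=1, weight=3}: Out (color is white, size = 1).
{color=white, size=3, weight=20}: Out (color is white, size = 3).
{color=blue, size=7, weight=5}: In (color is blue, size = 7).
{color=blue, size=8, weight=13}: In (color is blue, size = 8).

Out, Out, In, In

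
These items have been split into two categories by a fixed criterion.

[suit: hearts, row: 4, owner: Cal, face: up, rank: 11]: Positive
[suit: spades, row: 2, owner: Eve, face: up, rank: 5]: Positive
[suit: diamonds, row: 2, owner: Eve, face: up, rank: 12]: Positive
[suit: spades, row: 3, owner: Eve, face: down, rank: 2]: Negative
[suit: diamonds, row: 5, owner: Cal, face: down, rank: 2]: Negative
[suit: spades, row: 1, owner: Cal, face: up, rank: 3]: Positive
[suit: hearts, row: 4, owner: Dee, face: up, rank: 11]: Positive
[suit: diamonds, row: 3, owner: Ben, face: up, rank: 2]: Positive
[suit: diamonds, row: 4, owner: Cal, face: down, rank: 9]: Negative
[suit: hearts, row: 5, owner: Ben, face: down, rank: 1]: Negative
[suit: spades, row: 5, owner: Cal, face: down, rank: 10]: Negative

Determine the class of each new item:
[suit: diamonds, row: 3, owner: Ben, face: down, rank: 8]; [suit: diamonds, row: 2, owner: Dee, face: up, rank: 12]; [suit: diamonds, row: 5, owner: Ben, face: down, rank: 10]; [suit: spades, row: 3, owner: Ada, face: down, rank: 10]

The classifier is using: face is up.
[suit: diamonds, row: 3, owner: Ben, face: down, rank: 8] — face is down, hence Negative.
[suit: diamonds, row: 2, owner: Dee, face: up, rank: 12] — face is up, hence Positive.
[suit: diamonds, row: 5, owner: Ben, face: down, rank: 10] — face is down, hence Negative.
[suit: spades, row: 3, owner: Ada, face: down, rank: 10] — face is down, hence Negative.

Negative, Positive, Negative, Negative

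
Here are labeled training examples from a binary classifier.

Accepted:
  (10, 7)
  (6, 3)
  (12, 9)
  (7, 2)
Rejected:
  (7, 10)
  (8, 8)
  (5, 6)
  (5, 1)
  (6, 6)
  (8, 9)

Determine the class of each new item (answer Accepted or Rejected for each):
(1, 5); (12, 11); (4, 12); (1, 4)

The common property of the 'Accepted' items is: first > second AND sum is odd. No 'Rejected' item has it.
(1, 5): 1 < 5, 1+5 = 6, lacks this property → Rejected.
(12, 11): 12 > 11, 12+11 = 23, fits → Accepted.
(4, 12): 4 < 12, 4+12 = 16, lacks this property → Rejected.
(1, 4): 1 < 4, 1+4 = 5, lacks this property → Rejected.

Rejected, Accepted, Rejected, Rejected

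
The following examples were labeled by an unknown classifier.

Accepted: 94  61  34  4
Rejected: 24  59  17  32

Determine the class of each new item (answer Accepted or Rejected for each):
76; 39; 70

Accepted, Rejected, Accepted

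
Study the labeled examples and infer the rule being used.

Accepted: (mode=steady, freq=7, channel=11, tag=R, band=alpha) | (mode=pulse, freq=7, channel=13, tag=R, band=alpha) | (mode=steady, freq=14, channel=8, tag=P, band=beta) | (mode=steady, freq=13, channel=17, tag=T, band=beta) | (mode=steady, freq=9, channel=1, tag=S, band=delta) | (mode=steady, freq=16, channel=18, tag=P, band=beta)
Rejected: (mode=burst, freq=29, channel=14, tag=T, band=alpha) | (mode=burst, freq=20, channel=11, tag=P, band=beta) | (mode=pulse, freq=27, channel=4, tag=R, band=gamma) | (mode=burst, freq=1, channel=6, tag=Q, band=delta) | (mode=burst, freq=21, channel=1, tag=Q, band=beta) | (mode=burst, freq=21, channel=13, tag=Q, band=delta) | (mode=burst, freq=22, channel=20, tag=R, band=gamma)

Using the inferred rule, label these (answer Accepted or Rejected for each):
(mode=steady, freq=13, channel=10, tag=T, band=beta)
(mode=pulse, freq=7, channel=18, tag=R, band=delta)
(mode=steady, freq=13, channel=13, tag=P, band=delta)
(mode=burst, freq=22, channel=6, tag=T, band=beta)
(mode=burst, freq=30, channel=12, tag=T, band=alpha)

The pattern is that an item is 'Accepted' exactly when: freq ≥ 7 AND freq ≤ 16.
Accepted: (mode=steady, freq=13, channel=10, tag=T, band=beta), since freq = 13.
Accepted: (mode=pulse, freq=7, channel=18, tag=R, band=delta), since freq = 7.
Accepted: (mode=steady, freq=13, channel=13, tag=P, band=delta), since freq = 13.
Rejected: (mode=burst, freq=22, channel=6, tag=T, band=beta), since freq = 22.
Rejected: (mode=burst, freq=30, channel=12, tag=T, band=alpha), since freq = 30.

Accepted, Accepted, Accepted, Rejected, Rejected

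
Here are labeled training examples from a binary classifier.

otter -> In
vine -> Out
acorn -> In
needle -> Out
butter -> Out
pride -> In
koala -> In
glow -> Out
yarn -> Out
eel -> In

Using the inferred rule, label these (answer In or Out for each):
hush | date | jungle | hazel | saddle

All 'In' examples share one property — odd length — and every 'Out' example lacks it.
hush: length 4, does not satisfy this → Out. date: length 4, does not satisfy this → Out. jungle: length 6, does not satisfy this → Out. hazel: length 5, has this property → In. saddle: length 6, does not satisfy this → Out.

Out, Out, Out, In, Out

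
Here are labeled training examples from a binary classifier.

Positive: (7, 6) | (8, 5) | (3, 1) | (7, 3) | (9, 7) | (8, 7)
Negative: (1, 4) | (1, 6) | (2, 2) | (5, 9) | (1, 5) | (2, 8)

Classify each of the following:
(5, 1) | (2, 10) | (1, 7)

Rule: first > second. This holds for each 'Positive' example and fails for each 'Negative' one.

Positive, Negative, Negative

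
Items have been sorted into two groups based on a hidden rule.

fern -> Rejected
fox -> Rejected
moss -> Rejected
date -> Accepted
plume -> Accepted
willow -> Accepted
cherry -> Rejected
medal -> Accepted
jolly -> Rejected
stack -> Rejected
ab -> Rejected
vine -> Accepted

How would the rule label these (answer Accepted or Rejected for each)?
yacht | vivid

Rejected, Accepted

The rule appears to be: has ≥ 2 vowels.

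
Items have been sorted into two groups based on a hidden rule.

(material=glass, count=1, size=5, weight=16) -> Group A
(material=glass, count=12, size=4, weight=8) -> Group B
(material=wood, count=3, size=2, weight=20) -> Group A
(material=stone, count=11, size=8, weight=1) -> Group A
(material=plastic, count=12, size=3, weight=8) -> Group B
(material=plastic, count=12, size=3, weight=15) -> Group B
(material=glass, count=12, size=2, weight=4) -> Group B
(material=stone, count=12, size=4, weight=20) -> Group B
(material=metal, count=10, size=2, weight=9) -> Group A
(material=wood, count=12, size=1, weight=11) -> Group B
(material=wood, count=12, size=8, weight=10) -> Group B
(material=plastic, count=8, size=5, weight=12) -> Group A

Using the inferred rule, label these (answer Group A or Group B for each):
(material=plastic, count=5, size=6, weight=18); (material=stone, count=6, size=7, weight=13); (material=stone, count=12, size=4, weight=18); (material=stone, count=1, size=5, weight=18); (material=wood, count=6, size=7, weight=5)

Group A, Group A, Group B, Group A, Group A

The pattern is that an item is 'Group A' exactly when: count ≤ 11.
(material=plastic, count=5, size=6, weight=18): count = 5, meets the rule → Group A.
(material=stone, count=6, size=7, weight=13): count = 6, meets the rule → Group A.
(material=stone, count=12, size=4, weight=18): count = 12, fails the rule → Group B.
(material=stone, count=1, size=5, weight=18): count = 1, meets the rule → Group A.
(material=wood, count=6, size=7, weight=5): count = 6, meets the rule → Group A.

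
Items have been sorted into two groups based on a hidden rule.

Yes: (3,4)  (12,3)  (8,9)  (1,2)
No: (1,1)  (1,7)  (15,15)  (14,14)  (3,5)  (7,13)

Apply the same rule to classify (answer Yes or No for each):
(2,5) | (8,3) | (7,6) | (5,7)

Yes, Yes, Yes, No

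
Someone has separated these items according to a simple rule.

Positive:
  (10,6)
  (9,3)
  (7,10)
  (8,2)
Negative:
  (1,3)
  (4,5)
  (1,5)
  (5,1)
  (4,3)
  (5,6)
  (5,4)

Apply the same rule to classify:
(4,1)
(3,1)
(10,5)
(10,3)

Negative, Negative, Positive, Positive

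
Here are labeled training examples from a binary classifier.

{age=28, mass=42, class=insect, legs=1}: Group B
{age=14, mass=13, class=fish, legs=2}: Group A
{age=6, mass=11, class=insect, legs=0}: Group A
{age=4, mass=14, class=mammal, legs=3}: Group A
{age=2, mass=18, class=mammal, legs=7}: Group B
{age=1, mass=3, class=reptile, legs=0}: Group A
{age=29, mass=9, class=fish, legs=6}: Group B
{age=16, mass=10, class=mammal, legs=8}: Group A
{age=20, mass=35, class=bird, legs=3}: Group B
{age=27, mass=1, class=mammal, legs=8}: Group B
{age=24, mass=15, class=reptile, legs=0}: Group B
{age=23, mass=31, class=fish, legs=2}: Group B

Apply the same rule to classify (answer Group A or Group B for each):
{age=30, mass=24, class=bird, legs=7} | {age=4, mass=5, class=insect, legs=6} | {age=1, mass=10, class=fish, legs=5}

The simplest hypothesis consistent with all the labels is: mass ≤ 14 AND age ≤ 16.
{age=30, mass=24, class=bird, legs=7} → mass = 24, age = 30 → Group B. {age=4, mass=5, class=insect, legs=6} → mass = 5, age = 4 → Group A. {age=1, mass=10, class=fish, legs=5} → mass = 10, age = 1 → Group A.

Group B, Group A, Group A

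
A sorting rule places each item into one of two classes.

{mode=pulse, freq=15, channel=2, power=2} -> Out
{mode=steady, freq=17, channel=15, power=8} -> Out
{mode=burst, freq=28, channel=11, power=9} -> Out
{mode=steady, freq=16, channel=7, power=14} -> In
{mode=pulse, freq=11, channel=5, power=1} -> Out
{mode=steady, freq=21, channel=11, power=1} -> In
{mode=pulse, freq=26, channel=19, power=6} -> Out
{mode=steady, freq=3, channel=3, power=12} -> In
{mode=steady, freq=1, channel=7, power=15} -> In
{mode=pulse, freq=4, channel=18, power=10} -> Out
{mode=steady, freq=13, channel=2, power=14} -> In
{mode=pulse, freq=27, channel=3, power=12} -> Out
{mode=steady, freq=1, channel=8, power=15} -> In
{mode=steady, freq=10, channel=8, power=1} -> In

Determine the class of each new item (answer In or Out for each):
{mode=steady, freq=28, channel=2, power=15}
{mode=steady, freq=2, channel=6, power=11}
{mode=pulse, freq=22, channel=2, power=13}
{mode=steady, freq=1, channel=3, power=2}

The classifier is using: mode is steady AND channel ≤ 11.
{mode=steady, freq=28, channel=2, power=15} — mode is steady, channel = 2, hence In.
{mode=steady, freq=2, channel=6, power=11} — mode is steady, channel = 6, hence In.
{mode=pulse, freq=22, channel=2, power=13} — mode is pulse, channel = 2, hence Out.
{mode=steady, freq=1, channel=3, power=2} — mode is steady, channel = 3, hence In.

In, In, Out, In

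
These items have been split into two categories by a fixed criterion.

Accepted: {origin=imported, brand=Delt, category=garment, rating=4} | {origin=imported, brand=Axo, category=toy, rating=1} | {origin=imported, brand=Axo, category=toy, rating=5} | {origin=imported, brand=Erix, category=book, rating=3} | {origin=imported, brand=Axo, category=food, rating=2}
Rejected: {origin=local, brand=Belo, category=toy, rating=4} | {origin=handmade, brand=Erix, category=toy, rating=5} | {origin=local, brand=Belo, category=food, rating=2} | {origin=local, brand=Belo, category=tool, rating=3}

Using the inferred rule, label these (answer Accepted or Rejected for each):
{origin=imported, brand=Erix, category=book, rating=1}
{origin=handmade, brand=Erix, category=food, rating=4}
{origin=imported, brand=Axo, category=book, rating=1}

Accepted, Rejected, Accepted

The simplest hypothesis consistent with all the labels is: origin is imported.
Accepted: {origin=imported, brand=Erix, category=book, rating=1}, since origin is imported.
Rejected: {origin=handmade, brand=Erix, category=food, rating=4}, since origin is handmade.
Accepted: {origin=imported, brand=Axo, category=book, rating=1}, since origin is imported.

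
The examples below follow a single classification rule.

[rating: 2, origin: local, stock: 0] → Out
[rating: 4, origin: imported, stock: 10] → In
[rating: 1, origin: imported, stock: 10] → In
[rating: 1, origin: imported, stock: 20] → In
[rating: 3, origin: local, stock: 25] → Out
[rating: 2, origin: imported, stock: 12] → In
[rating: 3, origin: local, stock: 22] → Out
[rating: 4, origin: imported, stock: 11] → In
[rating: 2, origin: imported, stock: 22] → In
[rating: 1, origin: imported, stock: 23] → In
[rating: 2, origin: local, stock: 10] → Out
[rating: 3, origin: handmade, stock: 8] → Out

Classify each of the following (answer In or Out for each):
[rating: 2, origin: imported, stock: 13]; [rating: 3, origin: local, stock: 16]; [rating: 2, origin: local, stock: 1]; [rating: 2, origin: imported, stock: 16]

Looking at the examples, the only property every 'In' case has and every 'Out' case lacks is: origin is imported.
[rating: 2, origin: imported, stock: 13] — origin is imported, hence In. [rating: 3, origin: local, stock: 16] — origin is local, hence Out. [rating: 2, origin: local, stock: 1] — origin is local, hence Out. [rating: 2, origin: imported, stock: 16] — origin is imported, hence In.

In, Out, Out, In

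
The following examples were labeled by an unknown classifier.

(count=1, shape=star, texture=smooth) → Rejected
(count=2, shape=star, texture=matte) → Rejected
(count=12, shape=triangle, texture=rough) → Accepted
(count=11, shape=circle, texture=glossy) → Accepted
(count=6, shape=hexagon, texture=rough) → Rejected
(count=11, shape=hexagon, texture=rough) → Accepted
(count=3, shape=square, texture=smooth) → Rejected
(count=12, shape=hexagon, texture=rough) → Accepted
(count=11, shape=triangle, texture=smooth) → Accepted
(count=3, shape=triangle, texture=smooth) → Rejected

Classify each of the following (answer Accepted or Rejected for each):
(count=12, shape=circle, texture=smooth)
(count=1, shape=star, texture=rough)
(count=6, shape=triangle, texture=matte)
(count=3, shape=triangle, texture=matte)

'Accepted' ⟺ count ≥ 11.
(count=12, shape=circle, texture=smooth): count = 12, checks out → Accepted.
(count=1, shape=star, texture=rough): count = 1, fails this test → Rejected.
(count=6, shape=triangle, texture=matte): count = 6, fails this test → Rejected.
(count=3, shape=triangle, texture=matte): count = 3, fails this test → Rejected.

Accepted, Rejected, Rejected, Rejected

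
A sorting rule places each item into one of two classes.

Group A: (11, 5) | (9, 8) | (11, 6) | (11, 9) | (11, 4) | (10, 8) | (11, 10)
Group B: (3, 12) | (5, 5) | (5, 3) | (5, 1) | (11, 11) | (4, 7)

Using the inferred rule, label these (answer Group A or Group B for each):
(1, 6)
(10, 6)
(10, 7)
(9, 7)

Group B, Group A, Group A, Group A

The rule appears to be: first > second AND sum ≥ 10.
(1, 6) — 1 < 6, 1+6 = 7, hence Group B. (10, 6) — 10 > 6, 10+6 = 16, hence Group A. (10, 7) — 10 > 7, 10+7 = 17, hence Group A. (9, 7) — 9 > 7, 9+7 = 16, hence Group A.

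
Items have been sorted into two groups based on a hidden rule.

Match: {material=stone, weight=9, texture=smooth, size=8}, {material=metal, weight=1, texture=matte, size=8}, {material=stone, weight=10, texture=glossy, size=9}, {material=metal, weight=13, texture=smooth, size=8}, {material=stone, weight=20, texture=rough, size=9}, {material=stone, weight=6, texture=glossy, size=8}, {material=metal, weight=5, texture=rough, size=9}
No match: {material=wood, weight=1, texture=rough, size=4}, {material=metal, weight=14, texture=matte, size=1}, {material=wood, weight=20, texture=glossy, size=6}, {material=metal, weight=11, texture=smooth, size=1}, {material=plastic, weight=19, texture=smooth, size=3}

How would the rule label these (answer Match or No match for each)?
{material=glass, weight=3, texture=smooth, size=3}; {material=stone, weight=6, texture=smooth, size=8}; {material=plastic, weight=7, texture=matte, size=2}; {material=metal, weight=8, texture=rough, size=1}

The distinguishing property — size ≥ 8 — holds for all the 'Match' cases and none of the 'No match' cases.
No match: {material=glass, weight=3, texture=smooth, size=3}, since size = 3.
Match: {material=stone, weight=6, texture=smooth, size=8}, since size = 8.
No match: {material=plastic, weight=7, texture=matte, size=2}, since size = 2.
No match: {material=metal, weight=8, texture=rough, size=1}, since size = 1.

No match, Match, No match, No match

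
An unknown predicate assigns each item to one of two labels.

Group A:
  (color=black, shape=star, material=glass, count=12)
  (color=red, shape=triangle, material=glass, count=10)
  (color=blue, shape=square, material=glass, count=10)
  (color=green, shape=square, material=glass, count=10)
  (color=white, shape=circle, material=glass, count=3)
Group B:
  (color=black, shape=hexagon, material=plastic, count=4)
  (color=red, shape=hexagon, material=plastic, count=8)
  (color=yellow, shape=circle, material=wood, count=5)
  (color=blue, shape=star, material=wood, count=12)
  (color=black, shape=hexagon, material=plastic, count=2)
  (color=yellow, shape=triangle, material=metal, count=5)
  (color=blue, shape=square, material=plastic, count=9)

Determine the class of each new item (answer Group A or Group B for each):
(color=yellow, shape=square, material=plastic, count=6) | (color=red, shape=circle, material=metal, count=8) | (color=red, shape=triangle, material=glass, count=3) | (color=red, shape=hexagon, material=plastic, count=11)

Looking at the examples, the only property every 'Group A' case has and every 'Group B' case lacks is: material is glass.
(color=yellow, shape=square, material=plastic, count=6): material is plastic, does not pass → Group B. (color=red, shape=circle, material=metal, count=8): material is metal, does not pass → Group B. (color=red, shape=triangle, material=glass, count=3): material is glass, satisfies this → Group A. (color=red, shape=hexagon, material=plastic, count=11): material is plastic, does not pass → Group B.

Group B, Group B, Group A, Group B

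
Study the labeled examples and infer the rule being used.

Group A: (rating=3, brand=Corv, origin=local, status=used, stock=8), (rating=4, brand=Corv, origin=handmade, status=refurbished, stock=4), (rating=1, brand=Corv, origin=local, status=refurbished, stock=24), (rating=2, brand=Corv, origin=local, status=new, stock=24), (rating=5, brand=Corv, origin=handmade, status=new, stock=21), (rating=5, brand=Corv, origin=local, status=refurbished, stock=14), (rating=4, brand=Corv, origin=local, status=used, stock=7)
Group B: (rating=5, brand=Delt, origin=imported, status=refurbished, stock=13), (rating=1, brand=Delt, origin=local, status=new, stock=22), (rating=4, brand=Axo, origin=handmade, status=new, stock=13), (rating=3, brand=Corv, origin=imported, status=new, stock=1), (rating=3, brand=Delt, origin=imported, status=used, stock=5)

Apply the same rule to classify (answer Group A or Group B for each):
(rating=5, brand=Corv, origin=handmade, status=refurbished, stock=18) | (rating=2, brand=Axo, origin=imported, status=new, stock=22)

Group A, Group B

A rule that fits every label: brand is Corv AND stock ≥ 4 — true of each 'Group A' example, false of each 'Group B' one.
(rating=5, brand=Corv, origin=handmade, status=refurbished, stock=18) — brand is Corv, stock = 18, hence Group A.
(rating=2, brand=Axo, origin=imported, status=new, stock=22) — brand is Axo, stock = 22, hence Group B.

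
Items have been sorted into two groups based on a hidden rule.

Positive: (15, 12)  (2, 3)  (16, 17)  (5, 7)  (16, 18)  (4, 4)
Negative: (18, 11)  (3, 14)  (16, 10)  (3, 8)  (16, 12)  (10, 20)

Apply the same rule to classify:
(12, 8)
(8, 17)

'Positive' ⟺ |first − second| ≤ 3.
(12, 8): |12−8| = 4, fails this test → Negative.
(8, 17): |8−17| = 9, fails this test → Negative.

Negative, Negative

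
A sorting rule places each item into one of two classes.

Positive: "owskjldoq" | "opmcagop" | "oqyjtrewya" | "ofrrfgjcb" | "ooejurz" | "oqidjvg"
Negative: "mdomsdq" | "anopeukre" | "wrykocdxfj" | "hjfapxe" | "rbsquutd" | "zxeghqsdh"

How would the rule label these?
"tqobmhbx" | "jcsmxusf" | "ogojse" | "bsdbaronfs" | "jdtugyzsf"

Negative, Negative, Positive, Negative, Negative

A rule that fits every label: starts with 'o' — true of each 'Positive' example, false of each 'Negative' one.
"tqobmhbx": Negative (starts with 't').
"jcsmxusf": Negative (starts with 'j').
"ogojse": Positive (starts with 'o').
"bsdbaronfs": Negative (starts with 'b').
"jdtugyzsf": Negative (starts with 'j').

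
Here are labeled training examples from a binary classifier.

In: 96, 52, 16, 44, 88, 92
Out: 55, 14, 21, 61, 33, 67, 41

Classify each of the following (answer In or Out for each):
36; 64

In, In

Rule: multiple of 4. This holds for each 'In' example and fails for each 'Out' one.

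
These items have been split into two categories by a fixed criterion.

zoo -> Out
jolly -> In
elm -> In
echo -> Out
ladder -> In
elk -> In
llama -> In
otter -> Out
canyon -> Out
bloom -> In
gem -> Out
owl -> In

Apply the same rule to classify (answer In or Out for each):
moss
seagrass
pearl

'In' ⟺ contains 'l'.
moss — no 'l', hence Out.
seagrass — no 'l', hence Out.
pearl — has 'l', hence In.

Out, Out, In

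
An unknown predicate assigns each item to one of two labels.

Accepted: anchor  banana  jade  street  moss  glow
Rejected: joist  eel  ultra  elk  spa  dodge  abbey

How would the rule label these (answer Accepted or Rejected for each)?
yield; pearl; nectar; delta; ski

Rejected, Rejected, Accepted, Rejected, Rejected

Comparing the two groups points to one rule — even length.
Rejected: yield, since length 5.
Rejected: pearl, since length 5.
Accepted: nectar, since length 6.
Rejected: delta, since length 5.
Rejected: ski, since length 3.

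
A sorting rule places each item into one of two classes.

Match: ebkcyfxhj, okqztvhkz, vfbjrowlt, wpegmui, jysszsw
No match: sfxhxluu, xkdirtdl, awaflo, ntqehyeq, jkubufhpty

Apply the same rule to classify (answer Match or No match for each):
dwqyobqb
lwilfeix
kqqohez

The rule appears to be: odd length.

No match, No match, Match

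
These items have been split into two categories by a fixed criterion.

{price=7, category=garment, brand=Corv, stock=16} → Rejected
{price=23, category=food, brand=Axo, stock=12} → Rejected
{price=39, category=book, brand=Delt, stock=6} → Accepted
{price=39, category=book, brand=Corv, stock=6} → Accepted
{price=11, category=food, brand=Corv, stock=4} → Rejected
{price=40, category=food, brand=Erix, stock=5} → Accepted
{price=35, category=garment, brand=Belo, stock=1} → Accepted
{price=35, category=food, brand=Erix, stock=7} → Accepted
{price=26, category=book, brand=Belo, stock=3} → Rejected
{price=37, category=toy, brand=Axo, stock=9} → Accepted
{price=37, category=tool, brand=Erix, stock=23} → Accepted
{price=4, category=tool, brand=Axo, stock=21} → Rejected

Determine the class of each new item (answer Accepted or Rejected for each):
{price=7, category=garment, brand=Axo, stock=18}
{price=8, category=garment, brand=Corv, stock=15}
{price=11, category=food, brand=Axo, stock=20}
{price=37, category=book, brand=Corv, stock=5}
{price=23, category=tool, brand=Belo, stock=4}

Rejected, Rejected, Rejected, Accepted, Rejected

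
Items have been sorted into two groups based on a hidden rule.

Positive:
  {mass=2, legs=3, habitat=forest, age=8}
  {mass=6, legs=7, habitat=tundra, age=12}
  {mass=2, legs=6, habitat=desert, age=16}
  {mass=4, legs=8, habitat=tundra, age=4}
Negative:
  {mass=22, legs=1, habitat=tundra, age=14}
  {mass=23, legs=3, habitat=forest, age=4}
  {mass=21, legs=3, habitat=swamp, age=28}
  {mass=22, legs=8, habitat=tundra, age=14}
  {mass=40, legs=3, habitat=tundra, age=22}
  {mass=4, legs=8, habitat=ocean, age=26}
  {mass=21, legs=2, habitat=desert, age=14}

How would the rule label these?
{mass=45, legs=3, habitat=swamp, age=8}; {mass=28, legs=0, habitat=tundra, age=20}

Negative, Negative

A rule that fits every label: age ≤ 16 AND mass ≤ 6 — true of each 'Positive' example, false of each 'Negative' one.
Negative: {mass=45, legs=3, habitat=swamp, age=8}, since age = 8, mass = 45.
Negative: {mass=28, legs=0, habitat=tundra, age=20}, since age = 20, mass = 28.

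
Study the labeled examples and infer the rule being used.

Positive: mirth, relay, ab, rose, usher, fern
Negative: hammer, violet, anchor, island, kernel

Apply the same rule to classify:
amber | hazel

The classifier is using: length ≤ 5.
Positive: amber, since length 5. Positive: hazel, since length 5.

Positive, Positive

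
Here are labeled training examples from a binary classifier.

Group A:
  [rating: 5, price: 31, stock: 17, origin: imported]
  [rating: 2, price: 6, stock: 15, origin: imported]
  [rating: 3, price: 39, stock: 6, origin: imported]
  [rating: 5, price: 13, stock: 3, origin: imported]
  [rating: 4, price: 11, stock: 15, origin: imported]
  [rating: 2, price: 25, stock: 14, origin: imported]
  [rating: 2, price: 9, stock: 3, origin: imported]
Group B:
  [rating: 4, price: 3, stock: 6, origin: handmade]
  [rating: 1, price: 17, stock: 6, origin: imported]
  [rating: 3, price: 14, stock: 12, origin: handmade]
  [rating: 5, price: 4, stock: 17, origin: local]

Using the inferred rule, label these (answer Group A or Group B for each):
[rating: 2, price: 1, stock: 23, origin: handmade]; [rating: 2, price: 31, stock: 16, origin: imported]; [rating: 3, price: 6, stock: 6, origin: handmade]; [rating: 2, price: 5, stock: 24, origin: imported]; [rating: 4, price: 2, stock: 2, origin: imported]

Rule: origin is imported AND rating ≥ 2. This holds for each 'Group A' example and fails for each 'Group B' one.
[rating: 2, price: 1, stock: 23, origin: handmade]: origin is handmade, rating = 2 — doesn't qualify, so Group B.
[rating: 2, price: 31, stock: 16, origin: imported]: origin is imported, rating = 2 — has this property, so Group A.
[rating: 3, price: 6, stock: 6, origin: handmade]: origin is handmade, rating = 3 — doesn't qualify, so Group B.
[rating: 2, price: 5, stock: 24, origin: imported]: origin is imported, rating = 2 — has this property, so Group A.
[rating: 4, price: 2, stock: 2, origin: imported]: origin is imported, rating = 4 — has this property, so Group A.

Group B, Group A, Group B, Group A, Group A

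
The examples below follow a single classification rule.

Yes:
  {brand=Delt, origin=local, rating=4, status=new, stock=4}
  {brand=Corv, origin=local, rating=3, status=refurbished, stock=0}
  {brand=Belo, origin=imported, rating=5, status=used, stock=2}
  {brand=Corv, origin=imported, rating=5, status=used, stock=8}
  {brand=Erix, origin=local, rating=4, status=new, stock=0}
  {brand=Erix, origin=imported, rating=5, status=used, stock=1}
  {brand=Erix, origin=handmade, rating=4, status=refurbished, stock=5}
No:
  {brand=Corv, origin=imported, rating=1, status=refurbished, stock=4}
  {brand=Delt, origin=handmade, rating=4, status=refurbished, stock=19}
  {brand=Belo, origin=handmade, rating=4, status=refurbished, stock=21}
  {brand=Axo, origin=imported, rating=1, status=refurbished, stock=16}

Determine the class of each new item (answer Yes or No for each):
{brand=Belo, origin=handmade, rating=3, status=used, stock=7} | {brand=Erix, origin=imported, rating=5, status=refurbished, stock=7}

Rule: stock ≤ 8 AND rating ≥ 3. This holds for each 'Yes' example and fails for each 'No' one.
{brand=Belo, origin=handmade, rating=3, status=used, stock=7} — stock = 7, rating = 3, hence Yes. {brand=Erix, origin=imported, rating=5, status=refurbished, stock=7} — stock = 7, rating = 5, hence Yes.

Yes, Yes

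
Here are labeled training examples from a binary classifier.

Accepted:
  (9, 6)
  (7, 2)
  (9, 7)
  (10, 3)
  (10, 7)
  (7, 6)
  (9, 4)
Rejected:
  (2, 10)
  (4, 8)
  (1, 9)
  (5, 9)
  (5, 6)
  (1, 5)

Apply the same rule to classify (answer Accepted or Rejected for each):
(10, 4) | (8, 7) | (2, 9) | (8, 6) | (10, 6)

One predicate separates the groups cleanly: first > second.

Accepted, Accepted, Rejected, Accepted, Accepted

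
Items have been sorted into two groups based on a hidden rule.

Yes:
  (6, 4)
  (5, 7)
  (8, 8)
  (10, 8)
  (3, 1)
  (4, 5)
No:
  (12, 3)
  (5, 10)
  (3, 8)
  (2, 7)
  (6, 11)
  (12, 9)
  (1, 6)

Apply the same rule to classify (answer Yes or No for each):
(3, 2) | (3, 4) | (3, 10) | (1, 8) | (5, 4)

Yes, Yes, No, No, Yes

'Yes' ⟺ |first − second| ≤ 2.
Yes: (3, 2), since |3−2| = 1. Yes: (3, 4), since |3−4| = 1. No: (3, 10), since |3−10| = 7. No: (1, 8), since |1−8| = 7. Yes: (5, 4), since |5−4| = 1.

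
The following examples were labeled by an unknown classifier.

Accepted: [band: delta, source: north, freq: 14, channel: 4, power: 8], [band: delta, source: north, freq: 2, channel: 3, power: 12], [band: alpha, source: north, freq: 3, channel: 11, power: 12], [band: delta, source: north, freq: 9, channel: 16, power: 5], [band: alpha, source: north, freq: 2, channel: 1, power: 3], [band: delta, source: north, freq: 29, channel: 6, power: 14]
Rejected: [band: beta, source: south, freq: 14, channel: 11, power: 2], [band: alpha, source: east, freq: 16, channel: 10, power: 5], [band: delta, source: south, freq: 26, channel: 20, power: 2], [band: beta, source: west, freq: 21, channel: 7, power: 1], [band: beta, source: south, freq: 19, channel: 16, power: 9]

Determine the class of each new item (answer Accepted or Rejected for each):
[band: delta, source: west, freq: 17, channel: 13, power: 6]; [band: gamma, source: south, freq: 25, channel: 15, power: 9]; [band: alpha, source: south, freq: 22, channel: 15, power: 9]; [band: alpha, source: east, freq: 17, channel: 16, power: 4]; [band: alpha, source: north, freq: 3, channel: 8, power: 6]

Every 'Accepted' example satisfies: source is north. None of the 'Rejected' examples do.
[band: delta, source: west, freq: 17, channel: 13, power: 6] → source is west → Rejected. [band: gamma, source: south, freq: 25, channel: 15, power: 9] → source is south → Rejected. [band: alpha, source: south, freq: 22, channel: 15, power: 9] → source is south → Rejected. [band: alpha, source: east, freq: 17, channel: 16, power: 4] → source is east → Rejected. [band: alpha, source: north, freq: 3, channel: 8, power: 6] → source is north → Accepted.

Rejected, Rejected, Rejected, Rejected, Accepted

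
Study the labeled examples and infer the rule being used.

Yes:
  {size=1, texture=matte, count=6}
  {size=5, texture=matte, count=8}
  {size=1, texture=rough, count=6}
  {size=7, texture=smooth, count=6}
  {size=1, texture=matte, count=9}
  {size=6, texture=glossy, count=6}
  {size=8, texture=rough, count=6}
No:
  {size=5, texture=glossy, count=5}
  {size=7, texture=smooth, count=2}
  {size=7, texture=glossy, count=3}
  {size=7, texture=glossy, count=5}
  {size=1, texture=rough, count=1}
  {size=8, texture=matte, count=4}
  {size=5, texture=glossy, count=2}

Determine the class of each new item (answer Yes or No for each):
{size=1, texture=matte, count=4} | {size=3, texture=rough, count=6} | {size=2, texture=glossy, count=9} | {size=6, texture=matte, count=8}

The common property of the 'Yes' items is: count ≥ 6. No 'No' item has it.
{size=1, texture=matte, count=4}: count = 4, lacks this property → No.
{size=3, texture=rough, count=6}: count = 6, matches → Yes.
{size=2, texture=glossy, count=9}: count = 9, matches → Yes.
{size=6, texture=matte, count=8}: count = 8, matches → Yes.

No, Yes, Yes, Yes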